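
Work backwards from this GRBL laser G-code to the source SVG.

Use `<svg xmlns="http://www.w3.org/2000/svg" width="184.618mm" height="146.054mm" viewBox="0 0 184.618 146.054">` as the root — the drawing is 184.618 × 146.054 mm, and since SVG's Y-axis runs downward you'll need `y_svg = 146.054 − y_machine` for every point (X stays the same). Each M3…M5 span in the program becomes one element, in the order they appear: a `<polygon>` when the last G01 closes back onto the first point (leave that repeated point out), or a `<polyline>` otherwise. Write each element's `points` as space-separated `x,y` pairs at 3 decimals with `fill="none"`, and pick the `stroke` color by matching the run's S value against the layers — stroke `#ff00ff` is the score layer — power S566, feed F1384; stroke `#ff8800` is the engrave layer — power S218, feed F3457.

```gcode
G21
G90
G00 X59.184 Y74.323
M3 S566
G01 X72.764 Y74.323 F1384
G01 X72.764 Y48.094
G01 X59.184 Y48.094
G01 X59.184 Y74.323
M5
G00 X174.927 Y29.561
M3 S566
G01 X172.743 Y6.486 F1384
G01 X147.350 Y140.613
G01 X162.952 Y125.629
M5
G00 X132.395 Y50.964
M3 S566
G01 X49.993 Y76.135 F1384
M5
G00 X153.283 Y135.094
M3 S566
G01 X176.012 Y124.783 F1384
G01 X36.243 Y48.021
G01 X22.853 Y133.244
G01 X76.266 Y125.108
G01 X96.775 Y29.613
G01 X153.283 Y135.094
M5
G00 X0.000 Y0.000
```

Each laser-on run becomes one SVG element. Flip Y back into SVG space with y_svg = 146.054 − y_machine. Every run uses S566, so all elements get stroke `#ff00ff` (score).

Run 1: The run returns to its start, so emit a `<polygon>` with points (Y-flipped): 59.184,71.731 72.764,71.731 72.764,97.960 59.184,97.960.

Run 2: The run is open, so emit a `<polyline>` with points (Y-flipped): 174.927,116.493 172.743,139.568 147.350,5.441 162.952,20.425.

Run 3: The run is open, so emit a `<polyline>` with points (Y-flipped): 132.395,95.090 49.993,69.919.

Run 4: The run returns to its start, so emit a `<polygon>` with points (Y-flipped): 153.283,10.960 176.012,21.271 36.243,98.033 22.853,12.810 76.266,20.946 96.775,116.441.

<svg xmlns="http://www.w3.org/2000/svg" width="184.618mm" height="146.054mm" viewBox="0 0 184.618 146.054">
  <polygon points="59.184,71.731 72.764,71.731 72.764,97.960 59.184,97.960" fill="none" stroke="#ff00ff"/>
  <polyline points="174.927,116.493 172.743,139.568 147.350,5.441 162.952,20.425" fill="none" stroke="#ff00ff"/>
  <polyline points="132.395,95.090 49.993,69.919" fill="none" stroke="#ff00ff"/>
  <polygon points="153.283,10.960 176.012,21.271 36.243,98.033 22.853,12.810 76.266,20.946 96.775,116.441" fill="none" stroke="#ff00ff"/>
</svg>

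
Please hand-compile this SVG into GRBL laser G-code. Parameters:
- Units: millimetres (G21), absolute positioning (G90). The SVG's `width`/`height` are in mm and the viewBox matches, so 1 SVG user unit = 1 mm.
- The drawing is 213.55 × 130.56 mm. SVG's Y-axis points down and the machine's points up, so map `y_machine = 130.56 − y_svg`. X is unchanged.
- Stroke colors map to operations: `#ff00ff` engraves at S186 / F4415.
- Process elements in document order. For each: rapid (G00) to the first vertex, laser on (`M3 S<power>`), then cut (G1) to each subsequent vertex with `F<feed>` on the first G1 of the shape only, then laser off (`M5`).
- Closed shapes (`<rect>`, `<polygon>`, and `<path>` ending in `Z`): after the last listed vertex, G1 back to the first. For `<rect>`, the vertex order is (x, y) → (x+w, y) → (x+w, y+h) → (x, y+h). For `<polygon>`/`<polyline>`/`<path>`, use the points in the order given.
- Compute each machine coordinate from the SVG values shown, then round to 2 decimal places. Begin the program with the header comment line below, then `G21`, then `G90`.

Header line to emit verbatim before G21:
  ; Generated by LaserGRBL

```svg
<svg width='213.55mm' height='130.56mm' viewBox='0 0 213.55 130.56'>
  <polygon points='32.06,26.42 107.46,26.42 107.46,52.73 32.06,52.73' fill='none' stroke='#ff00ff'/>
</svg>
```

Since the viewBox matches the mm dimensions, user units are millimetres directly. The only transform is the Y-flip y_m = 130.56 − y_svg.

Shape 1 is a rectangle drawn with `<polygon>`. Its stroke #ff00ff means engrave at S186, F4415. After flipping Y the toolpath is (32.06,104.14) → (107.46,104.14) → (107.46,77.83) → (32.06,77.83) → (32.06,104.14), returning to the start.

; Generated by LaserGRBL
G21
G90
G00 X32.06 Y104.14
M3 S186
G1 X107.46 Y104.14 F4415
G1 X107.46 Y77.83
G1 X32.06 Y77.83
G1 X32.06 Y104.14
M5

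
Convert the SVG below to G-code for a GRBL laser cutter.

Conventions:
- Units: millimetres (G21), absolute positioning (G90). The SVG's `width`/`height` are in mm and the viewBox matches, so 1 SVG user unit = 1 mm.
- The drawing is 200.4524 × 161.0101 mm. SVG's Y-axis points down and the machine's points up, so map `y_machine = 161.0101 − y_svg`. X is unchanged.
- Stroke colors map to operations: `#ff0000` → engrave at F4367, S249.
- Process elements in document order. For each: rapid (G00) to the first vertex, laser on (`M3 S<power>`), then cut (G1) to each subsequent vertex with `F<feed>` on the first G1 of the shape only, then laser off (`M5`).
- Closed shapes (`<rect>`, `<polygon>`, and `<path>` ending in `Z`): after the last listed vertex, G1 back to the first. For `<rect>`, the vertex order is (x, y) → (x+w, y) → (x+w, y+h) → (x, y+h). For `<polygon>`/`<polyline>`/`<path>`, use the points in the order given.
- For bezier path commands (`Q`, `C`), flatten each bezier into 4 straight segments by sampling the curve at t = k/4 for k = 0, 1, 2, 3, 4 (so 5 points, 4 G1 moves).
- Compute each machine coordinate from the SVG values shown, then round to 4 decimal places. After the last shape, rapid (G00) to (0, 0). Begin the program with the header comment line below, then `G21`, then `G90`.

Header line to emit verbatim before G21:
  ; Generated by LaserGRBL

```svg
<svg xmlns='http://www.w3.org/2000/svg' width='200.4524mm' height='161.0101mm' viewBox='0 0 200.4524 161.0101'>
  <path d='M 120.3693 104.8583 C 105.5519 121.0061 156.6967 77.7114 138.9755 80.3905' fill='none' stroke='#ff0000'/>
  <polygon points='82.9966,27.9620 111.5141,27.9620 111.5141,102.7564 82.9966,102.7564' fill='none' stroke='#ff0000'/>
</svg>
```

; Generated by LaserGRBL
G21
G90
G00 X120.3693 Y56.1518
M3 S249
G1 X119.5175 Y53.5393 F4367
G1 X130.7613 Y63.3349
G1 X141.4607 Y75.6560
G1 X138.9755 Y80.6196
M5
G00 X82.9966 Y133.0481
M3 S249
G1 X111.5141 Y133.0481 F4367
G1 X111.5141 Y58.2537
G1 X82.9966 Y58.2537
G1 X82.9966 Y133.0481
M5
G00 X0.0000 Y0.0000

Since the viewBox matches the mm dimensions, user units are millimetres directly. The only transform is the Y-flip y_m = 161.0101 − y_svg.

Shape 1 is a cubic bezier drawn with `<path>`. Its stroke #ff0000 means engrave at S249, F4367. After flipping Y the toolpath is (120.3693,56.1518) → (119.5175,53.5393) → (130.7613,63.3349) → (141.4607,75.6560) → (138.9755,80.6196).

Shape 2 is a rectangle drawn with `<polygon>`. Its stroke #ff0000 means engrave at S249, F4367. After flipping Y the toolpath is (82.9966,133.0481) → (111.5141,133.0481) → (111.5141,58.2537) → (82.9966,58.2537) → (82.9966,133.0481), returning to the start.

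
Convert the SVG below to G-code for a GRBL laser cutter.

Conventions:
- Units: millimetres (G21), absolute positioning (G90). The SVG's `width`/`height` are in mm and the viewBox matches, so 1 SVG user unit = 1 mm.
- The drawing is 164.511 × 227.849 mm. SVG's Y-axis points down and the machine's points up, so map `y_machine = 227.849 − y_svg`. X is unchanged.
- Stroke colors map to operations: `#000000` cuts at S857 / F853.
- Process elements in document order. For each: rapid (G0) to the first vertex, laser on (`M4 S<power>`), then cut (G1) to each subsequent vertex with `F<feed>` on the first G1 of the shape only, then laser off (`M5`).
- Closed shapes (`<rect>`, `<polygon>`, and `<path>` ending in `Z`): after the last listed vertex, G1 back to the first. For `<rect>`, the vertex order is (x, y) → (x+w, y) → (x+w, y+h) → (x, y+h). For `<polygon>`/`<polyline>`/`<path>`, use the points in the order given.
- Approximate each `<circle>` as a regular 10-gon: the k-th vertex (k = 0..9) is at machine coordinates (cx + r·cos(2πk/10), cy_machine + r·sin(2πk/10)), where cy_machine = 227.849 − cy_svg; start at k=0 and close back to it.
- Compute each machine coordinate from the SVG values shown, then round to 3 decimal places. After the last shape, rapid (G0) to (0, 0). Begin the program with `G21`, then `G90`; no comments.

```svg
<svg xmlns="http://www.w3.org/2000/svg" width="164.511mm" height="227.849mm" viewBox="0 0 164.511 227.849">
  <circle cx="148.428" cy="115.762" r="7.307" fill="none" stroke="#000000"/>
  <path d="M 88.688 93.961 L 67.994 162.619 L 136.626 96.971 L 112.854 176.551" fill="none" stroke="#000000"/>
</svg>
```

Since the viewBox matches the mm dimensions, user units are millimetres directly. The only transform is the Y-flip y_m = 227.849 − y_svg.

Shape 1 is a circle drawn with `<circle>`. Its stroke #000000 means cut at S857, F853. After flipping Y the toolpath is (155.735,112.087) → (154.339,116.382) → (150.686,119.036) → (146.170,119.036) → (142.517,116.382) → (141.121,112.087) → (142.517,107.792) → (146.170,105.138) → (150.686,105.138) → (154.339,107.792) → (155.735,112.087), returning to the start.

Shape 2 is a open polyline drawn with `<path>`. Its stroke #000000 means cut at S857, F853. After flipping Y the toolpath is (88.688,133.888) → (67.994,65.230) → (136.626,130.878) → (112.854,51.298).

G21
G90
G0 X155.735 Y112.087
M4 S857
G1 X154.339 Y116.382 F853
G1 X150.686 Y119.036
G1 X146.170 Y119.036
G1 X142.517 Y116.382
G1 X141.121 Y112.087
G1 X142.517 Y107.792
G1 X146.170 Y105.138
G1 X150.686 Y105.138
G1 X154.339 Y107.792
G1 X155.735 Y112.087
M5
G0 X88.688 Y133.888
M4 S857
G1 X67.994 Y65.230 F853
G1 X136.626 Y130.878
G1 X112.854 Y51.298
M5
G0 X0.000 Y0.000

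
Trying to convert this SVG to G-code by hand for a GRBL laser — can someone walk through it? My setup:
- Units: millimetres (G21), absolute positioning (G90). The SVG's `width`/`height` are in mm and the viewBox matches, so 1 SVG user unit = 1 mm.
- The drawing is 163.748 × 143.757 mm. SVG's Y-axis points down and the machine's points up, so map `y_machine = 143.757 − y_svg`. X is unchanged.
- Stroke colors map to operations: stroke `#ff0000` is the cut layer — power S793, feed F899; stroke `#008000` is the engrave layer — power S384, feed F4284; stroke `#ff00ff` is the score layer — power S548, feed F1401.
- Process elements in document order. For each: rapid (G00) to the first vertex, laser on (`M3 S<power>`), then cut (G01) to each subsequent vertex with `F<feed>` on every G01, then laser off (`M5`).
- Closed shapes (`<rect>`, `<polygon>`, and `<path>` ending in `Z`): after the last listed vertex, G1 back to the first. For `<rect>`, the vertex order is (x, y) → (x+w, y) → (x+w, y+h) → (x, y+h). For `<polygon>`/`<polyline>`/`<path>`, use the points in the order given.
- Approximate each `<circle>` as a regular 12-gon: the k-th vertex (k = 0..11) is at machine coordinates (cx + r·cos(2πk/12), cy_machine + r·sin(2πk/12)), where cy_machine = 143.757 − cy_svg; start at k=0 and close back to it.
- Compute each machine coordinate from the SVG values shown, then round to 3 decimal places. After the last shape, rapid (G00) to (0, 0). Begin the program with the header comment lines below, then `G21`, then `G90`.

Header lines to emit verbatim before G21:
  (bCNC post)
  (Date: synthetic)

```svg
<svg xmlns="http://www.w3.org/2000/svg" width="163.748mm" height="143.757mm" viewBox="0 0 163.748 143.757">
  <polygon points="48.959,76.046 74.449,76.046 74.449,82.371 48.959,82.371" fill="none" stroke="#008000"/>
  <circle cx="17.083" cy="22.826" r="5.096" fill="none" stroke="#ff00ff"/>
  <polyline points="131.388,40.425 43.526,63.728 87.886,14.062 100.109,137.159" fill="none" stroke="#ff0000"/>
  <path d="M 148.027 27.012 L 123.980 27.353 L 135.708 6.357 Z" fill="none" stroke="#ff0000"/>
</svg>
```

(bCNC post)
(Date: synthetic)
G21
G90
G00 X48.959 Y67.711
M3 S384
G01 X74.449 Y67.711 F4284
G01 X74.449 Y61.386 F4284
G01 X48.959 Y61.386 F4284
G01 X48.959 Y67.711 F4284
M5
G00 X22.179 Y120.931
M3 S548
G01 X21.496 Y123.479 F1401
G01 X19.631 Y125.344 F1401
G01 X17.083 Y126.027 F1401
G01 X14.535 Y125.344 F1401
G01 X12.670 Y123.479 F1401
G01 X11.987 Y120.931 F1401
G01 X12.670 Y118.383 F1401
G01 X14.535 Y116.518 F1401
G01 X17.083 Y115.835 F1401
G01 X19.631 Y116.518 F1401
G01 X21.496 Y118.383 F1401
G01 X22.179 Y120.931 F1401
M5
G00 X131.388 Y103.332
M3 S793
G01 X43.526 Y80.029 F899
G01 X87.886 Y129.695 F899
G01 X100.109 Y6.598 F899
M5
G00 X148.027 Y116.745
M3 S793
G01 X123.980 Y116.404 F899
G01 X135.708 Y137.400 F899
G01 X148.027 Y116.745 F899
M5
G00 X0.000 Y0.000

Since the viewBox matches the mm dimensions, user units are millimetres directly. The only transform is the Y-flip y_m = 143.757 − y_svg.

Shape 1 is a rectangle drawn with `<polygon>`. Its stroke #008000 means engrave at S384, F4284. After flipping Y the toolpath is (48.959,67.711) → (74.449,67.711) → (74.449,61.386) → (48.959,61.386) → (48.959,67.711), returning to the start.

Shape 2 is a circle drawn with `<circle>`. Its stroke #ff00ff means score at S548, F1401. After flipping Y the toolpath is (22.179,120.931) → (21.496,123.479) → (19.631,125.344) → (17.083,126.027) → (14.535,125.344) → (12.670,123.479) → (11.987,120.931) → (12.670,118.383) → (14.535,116.518) → (17.083,115.835) → (19.631,116.518) → (21.496,118.383) → (22.179,120.931), returning to the start.

Shape 3 is a open polyline drawn with `<polyline>`. Its stroke #ff0000 means cut at S793, F899. After flipping Y the toolpath is (131.388,103.332) → (43.526,80.029) → (87.886,129.695) → (100.109,6.598).

Shape 4 is a regular polygon drawn with `<path>`. Its stroke #ff0000 means cut at S793, F899. After flipping Y the toolpath is (148.027,116.745) → (123.980,116.404) → (135.708,137.400) → (148.027,116.745), returning to the start.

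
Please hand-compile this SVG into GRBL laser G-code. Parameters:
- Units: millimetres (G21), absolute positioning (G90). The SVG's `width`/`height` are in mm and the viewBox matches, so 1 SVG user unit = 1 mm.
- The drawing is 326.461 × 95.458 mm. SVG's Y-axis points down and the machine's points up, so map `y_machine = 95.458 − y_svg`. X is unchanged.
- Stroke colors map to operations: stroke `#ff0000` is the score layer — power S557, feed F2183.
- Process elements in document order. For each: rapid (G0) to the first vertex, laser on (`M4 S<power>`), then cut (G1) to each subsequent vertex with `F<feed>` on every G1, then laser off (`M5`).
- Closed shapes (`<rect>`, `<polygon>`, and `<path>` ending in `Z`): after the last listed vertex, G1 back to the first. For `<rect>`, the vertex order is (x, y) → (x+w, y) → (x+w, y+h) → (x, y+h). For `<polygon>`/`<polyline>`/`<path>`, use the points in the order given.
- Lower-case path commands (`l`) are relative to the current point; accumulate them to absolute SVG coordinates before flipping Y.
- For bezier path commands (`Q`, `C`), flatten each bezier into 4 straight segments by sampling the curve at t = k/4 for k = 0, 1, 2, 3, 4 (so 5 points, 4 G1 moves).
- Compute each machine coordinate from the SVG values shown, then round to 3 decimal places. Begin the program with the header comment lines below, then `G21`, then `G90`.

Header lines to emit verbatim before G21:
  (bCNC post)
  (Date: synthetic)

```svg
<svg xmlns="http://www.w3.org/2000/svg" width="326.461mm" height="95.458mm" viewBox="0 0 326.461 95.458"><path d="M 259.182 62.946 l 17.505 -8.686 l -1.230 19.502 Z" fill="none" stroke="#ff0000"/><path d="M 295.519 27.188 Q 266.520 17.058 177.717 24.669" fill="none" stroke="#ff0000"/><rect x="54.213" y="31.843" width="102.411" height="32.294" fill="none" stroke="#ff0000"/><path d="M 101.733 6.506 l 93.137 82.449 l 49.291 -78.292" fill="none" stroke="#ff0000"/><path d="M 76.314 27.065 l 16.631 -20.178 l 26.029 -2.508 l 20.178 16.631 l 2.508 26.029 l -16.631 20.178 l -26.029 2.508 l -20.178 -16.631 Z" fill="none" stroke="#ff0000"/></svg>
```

viewBox `0 0 326.461 95.458` with mm width/height → 1 unit = 1 mm. Flip: y_m = 95.458 − y_svg.

**Shape 1** — `<path>` regular polygon, stroke `#ff0000` → score (S557, F2183). Machine vertices: (259.182,32.512) → (276.687,41.198) → (275.457,21.696) → (259.182,32.512). Closed: final G1 returns to the first vertex.

**Shape 2** — `<path>` quadratic bezier, stroke `#ff0000` → score (S557, F2183). Control points (SVG): P0=(295.519,27.188), P1=(266.520,17.058), P2=(177.717,24.669); sampled at t=k/4. Machine vertices: (295.519,68.270) → (277.282,72.226) → (251.569,73.965) → (218.381,73.486) → (177.717,70.789). Open path.

**Shape 3** — `<rect>` rectangle, stroke `#ff0000` → score (S557, F2183). Machine vertices: (54.213,63.615) → (156.624,63.615) → (156.624,31.321) → (54.213,31.321) → (54.213,63.615). Closed: final G1 returns to the first vertex.

**Shape 4** — `<path>` open polyline, stroke `#ff0000` → score (S557, F2183). Machine vertices: (101.733,88.952) → (194.870,6.503) → (244.161,84.795). Open path.

**Shape 5** — `<path>` regular polygon, stroke `#ff0000` → score (S557, F2183). Machine vertices: (76.314,68.393) → (92.945,88.571) → (118.974,91.079) → (139.152,74.448) → (141.660,48.419) → (125.029,28.241) → (99.000,25.733) → (78.822,42.364) → (76.314,68.393). Closed: final G1 returns to the first vertex.

(bCNC post)
(Date: synthetic)
G21
G90
G0 X259.182 Y32.512
M4 S557
G1 X276.687 Y41.198 F2183
G1 X275.457 Y21.696 F2183
G1 X259.182 Y32.512 F2183
M5
G0 X295.519 Y68.270
M4 S557
G1 X277.282 Y72.226 F2183
G1 X251.569 Y73.965 F2183
G1 X218.381 Y73.486 F2183
G1 X177.717 Y70.789 F2183
M5
G0 X54.213 Y63.615
M4 S557
G1 X156.624 Y63.615 F2183
G1 X156.624 Y31.321 F2183
G1 X54.213 Y31.321 F2183
G1 X54.213 Y63.615 F2183
M5
G0 X101.733 Y88.952
M4 S557
G1 X194.870 Y6.503 F2183
G1 X244.161 Y84.795 F2183
M5
G0 X76.314 Y68.393
M4 S557
G1 X92.945 Y88.571 F2183
G1 X118.974 Y91.079 F2183
G1 X139.152 Y74.448 F2183
G1 X141.660 Y48.419 F2183
G1 X125.029 Y28.241 F2183
G1 X99.000 Y25.733 F2183
G1 X78.822 Y42.364 F2183
G1 X76.314 Y68.393 F2183
M5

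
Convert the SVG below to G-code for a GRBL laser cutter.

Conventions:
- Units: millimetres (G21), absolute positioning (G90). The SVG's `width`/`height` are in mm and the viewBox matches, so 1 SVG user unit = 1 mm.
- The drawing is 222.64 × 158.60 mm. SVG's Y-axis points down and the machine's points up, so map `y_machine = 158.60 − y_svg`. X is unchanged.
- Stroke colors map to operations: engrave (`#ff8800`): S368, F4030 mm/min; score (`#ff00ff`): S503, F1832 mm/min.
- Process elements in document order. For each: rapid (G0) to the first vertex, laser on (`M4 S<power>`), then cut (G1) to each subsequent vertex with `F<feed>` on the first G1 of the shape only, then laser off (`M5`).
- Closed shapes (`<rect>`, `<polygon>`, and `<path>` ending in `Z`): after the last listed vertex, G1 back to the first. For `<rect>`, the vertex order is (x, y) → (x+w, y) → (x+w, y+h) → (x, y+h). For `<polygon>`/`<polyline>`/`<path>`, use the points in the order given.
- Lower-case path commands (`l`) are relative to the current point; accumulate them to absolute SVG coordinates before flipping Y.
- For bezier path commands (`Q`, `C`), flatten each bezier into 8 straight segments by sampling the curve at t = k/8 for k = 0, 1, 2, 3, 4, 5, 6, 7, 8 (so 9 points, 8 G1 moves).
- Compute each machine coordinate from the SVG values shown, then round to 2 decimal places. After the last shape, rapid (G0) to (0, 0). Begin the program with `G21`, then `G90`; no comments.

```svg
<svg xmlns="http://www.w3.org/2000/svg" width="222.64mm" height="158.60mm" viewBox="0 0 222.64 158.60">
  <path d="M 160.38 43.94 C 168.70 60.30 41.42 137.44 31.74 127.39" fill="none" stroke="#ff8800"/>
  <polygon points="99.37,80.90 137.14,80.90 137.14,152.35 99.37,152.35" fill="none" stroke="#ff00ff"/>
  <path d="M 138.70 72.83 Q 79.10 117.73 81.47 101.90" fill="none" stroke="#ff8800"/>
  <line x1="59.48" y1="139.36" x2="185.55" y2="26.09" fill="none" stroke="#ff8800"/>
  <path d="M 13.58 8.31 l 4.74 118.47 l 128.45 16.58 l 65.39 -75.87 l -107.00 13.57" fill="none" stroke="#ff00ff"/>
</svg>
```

Since the viewBox matches the mm dimensions, user units are millimetres directly. The only transform is the Y-flip y_m = 158.60 − y_svg.

Shape 1 is a cubic bezier drawn with `<path>`. Its stroke #ff8800 means engrave at S368, F4030. After flipping Y the toolpath is (160.38,114.66) → (157.64,105.96) → (145.15,93.31) → (125.89,78.42) → (102.81,63.03) → (78.89,48.88) → (57.09,37.71) → (40.39,31.24) → (31.74,31.21).

Shape 2 is a rectangle drawn with `<polygon>`. Its stroke #ff00ff means score at S503, F1832. After flipping Y the toolpath is (99.37,77.70) → (137.14,77.70) → (137.14,6.25) → (99.37,6.25) → (99.37,77.70), returning to the start.

Shape 3 is a quadratic bezier drawn with `<path>`. Its stroke #ff8800 means engrave at S368, F4030. After flipping Y the toolpath is (138.70,85.77) → (124.77,75.49) → (112.77,67.12) → (102.71,60.64) → (94.59,56.05) → (88.41,53.37) → (84.16,52.58) → (81.85,53.69) → (81.47,56.70).

Shape 4 is a line segment drawn with `<line>`. Its stroke #ff8800 means engrave at S368, F4030. After flipping Y the toolpath is (59.48,19.24) → (185.55,132.51).

Shape 5 is a open polyline drawn with `<path>`. Its stroke #ff00ff means score at S503, F1832. After flipping Y the toolpath is (13.58,150.29) → (18.32,31.82) → (146.77,15.24) → (212.16,91.11) → (105.16,77.54).

G21
G90
G0 X160.38 Y114.66
M4 S368
G1 X157.64 Y105.96 F4030
G1 X145.15 Y93.31
G1 X125.89 Y78.42
G1 X102.81 Y63.03
G1 X78.89 Y48.88
G1 X57.09 Y37.71
G1 X40.39 Y31.24
G1 X31.74 Y31.21
M5
G0 X99.37 Y77.70
M4 S503
G1 X137.14 Y77.70 F1832
G1 X137.14 Y6.25
G1 X99.37 Y6.25
G1 X99.37 Y77.70
M5
G0 X138.70 Y85.77
M4 S368
G1 X124.77 Y75.49 F4030
G1 X112.77 Y67.12
G1 X102.71 Y60.64
G1 X94.59 Y56.05
G1 X88.41 Y53.37
G1 X84.16 Y52.58
G1 X81.85 Y53.69
G1 X81.47 Y56.70
M5
G0 X59.48 Y19.24
M4 S368
G1 X185.55 Y132.51 F4030
M5
G0 X13.58 Y150.29
M4 S503
G1 X18.32 Y31.82 F1832
G1 X146.77 Y15.24
G1 X212.16 Y91.11
G1 X105.16 Y77.54
M5
G0 X0.00 Y0.00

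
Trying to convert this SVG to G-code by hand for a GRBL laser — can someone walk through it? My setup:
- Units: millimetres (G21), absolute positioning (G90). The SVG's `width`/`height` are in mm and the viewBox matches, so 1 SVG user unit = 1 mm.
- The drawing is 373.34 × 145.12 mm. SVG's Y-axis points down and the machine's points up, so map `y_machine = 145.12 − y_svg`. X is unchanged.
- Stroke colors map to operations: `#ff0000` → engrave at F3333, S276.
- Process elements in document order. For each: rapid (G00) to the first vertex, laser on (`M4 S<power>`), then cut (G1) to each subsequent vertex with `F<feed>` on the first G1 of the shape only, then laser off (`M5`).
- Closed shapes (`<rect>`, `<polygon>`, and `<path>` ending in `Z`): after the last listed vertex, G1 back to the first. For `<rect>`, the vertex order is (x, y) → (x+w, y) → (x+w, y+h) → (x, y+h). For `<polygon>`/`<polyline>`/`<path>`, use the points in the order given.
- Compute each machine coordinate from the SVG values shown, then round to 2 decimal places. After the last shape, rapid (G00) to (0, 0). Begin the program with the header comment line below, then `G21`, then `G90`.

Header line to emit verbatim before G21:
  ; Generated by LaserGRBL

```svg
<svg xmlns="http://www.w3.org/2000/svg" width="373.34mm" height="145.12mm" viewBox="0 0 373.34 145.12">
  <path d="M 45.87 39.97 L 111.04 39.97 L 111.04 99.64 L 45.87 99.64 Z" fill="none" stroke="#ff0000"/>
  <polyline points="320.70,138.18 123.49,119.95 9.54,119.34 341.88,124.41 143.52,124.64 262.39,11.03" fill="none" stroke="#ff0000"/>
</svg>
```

; Generated by LaserGRBL
G21
G90
G00 X45.87 Y105.15
M4 S276
G1 X111.04 Y105.15 F3333
G1 X111.04 Y45.48
G1 X45.87 Y45.48
G1 X45.87 Y105.15
M5
G00 X320.70 Y6.94
M4 S276
G1 X123.49 Y25.17 F3333
G1 X9.54 Y25.78
G1 X341.88 Y20.71
G1 X143.52 Y20.48
G1 X262.39 Y134.09
M5
G00 X0.00 Y0.00

1 u = 1 mm; y_m = 145.12 − y.

[1] `<path>` rectangle, #ff0000→engrave S276 F3333: (45.87,105.15) → (111.04,105.15) → (111.04,45.48) → (45.87,45.48) → (45.87,105.15) (closed)

[2] `<polyline>` open polyline, #ff0000→engrave S276 F3333: (320.70,6.94) → (123.49,25.17) → (9.54,25.78) → (341.88,20.71) → (143.52,20.48) → (262.39,134.09)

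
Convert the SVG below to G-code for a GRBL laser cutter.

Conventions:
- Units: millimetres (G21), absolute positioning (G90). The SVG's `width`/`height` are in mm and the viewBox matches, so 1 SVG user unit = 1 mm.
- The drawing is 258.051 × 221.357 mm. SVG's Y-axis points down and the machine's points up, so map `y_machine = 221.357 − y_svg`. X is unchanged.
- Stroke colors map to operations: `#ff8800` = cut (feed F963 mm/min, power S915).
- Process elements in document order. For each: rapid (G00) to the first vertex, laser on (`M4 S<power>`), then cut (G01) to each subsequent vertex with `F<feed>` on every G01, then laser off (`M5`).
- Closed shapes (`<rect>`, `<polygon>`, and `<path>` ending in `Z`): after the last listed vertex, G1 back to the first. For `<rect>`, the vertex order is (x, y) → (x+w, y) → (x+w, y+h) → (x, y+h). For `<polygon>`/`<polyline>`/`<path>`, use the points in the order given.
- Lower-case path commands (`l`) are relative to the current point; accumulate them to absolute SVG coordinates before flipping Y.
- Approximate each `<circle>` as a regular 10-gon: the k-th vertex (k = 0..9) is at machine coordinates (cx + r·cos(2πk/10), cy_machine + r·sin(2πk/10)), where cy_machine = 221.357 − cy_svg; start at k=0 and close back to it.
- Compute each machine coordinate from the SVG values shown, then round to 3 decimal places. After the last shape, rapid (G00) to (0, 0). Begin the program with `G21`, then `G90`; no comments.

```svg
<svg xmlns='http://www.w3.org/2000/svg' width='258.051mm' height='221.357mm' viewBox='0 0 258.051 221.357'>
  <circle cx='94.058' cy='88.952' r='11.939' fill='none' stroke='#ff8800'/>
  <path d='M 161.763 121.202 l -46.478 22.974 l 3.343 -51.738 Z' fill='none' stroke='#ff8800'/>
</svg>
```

G21
G90
G00 X105.997 Y132.405
M4 S915
G01 X103.717 Y139.423 F963
G01 X97.747 Y143.760 F963
G01 X90.369 Y143.760 F963
G01 X84.399 Y139.423 F963
G01 X82.119 Y132.405 F963
G01 X84.399 Y125.387 F963
G01 X90.369 Y121.050 F963
G01 X97.747 Y121.050 F963
G01 X103.717 Y125.387 F963
G01 X105.997 Y132.405 F963
M5
G00 X161.763 Y100.155
M4 S915
G01 X115.285 Y77.181 F963
G01 X118.628 Y128.919 F963
G01 X161.763 Y100.155 F963
M5
G00 X0.000 Y0.000

1 u = 1 mm; y_m = 221.357 − y.

[1] `<circle>` circle, #ff8800→cut S915 F963: (105.997,132.405) → (103.717,139.423) → (97.747,143.760) → (90.369,143.760) → (84.399,139.423) → (82.119,132.405) → (84.399,125.387) → (90.369,121.050) → (97.747,121.050) → (103.717,125.387) → (105.997,132.405) (closed)

[2] `<path>` regular polygon, #ff8800→cut S915 F963: (161.763,100.155) → (115.285,77.181) → (118.628,128.919) → (161.763,100.155) (closed)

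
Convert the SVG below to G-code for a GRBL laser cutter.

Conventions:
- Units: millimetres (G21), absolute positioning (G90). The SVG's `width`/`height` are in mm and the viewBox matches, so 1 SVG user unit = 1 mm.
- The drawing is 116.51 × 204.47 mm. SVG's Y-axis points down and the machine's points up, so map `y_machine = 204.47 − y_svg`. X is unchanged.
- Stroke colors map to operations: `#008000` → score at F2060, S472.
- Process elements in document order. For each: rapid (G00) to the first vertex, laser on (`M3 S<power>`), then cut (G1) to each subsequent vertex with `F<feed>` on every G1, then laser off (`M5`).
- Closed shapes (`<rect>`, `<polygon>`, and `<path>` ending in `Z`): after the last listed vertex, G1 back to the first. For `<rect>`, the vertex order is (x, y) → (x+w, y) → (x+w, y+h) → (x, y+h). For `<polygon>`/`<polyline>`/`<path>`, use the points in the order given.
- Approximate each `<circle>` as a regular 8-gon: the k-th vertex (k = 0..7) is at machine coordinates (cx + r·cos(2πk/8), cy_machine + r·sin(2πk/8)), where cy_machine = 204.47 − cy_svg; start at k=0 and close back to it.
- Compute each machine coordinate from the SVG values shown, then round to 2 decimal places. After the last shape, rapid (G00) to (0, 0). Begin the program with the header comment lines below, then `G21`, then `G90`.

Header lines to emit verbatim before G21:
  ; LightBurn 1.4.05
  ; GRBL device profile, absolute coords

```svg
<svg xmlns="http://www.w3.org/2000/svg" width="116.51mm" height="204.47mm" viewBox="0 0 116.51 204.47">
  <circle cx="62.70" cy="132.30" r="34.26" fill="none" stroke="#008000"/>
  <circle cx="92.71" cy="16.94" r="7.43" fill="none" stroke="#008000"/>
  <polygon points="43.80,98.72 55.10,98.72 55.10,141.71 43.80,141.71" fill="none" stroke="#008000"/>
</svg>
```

; LightBurn 1.4.05
; GRBL device profile, absolute coords
G21
G90
G00 X96.96 Y72.17
M3 S472
G1 X86.93 Y96.40 F2060
G1 X62.70 Y106.43 F2060
G1 X38.47 Y96.40 F2060
G1 X28.44 Y72.17 F2060
G1 X38.47 Y47.94 F2060
G1 X62.70 Y37.91 F2060
G1 X86.93 Y47.94 F2060
G1 X96.96 Y72.17 F2060
M5
G00 X100.14 Y187.53
M3 S472
G1 X97.96 Y192.78 F2060
G1 X92.71 Y194.96 F2060
G1 X87.46 Y192.78 F2060
G1 X85.28 Y187.53 F2060
G1 X87.46 Y182.28 F2060
G1 X92.71 Y180.10 F2060
G1 X97.96 Y182.28 F2060
G1 X100.14 Y187.53 F2060
M5
G00 X43.80 Y105.75
M3 S472
G1 X55.10 Y105.75 F2060
G1 X55.10 Y62.76 F2060
G1 X43.80 Y62.76 F2060
G1 X43.80 Y105.75 F2060
M5
G00 X0.00 Y0.00

Since the viewBox matches the mm dimensions, user units are millimetres directly. The only transform is the Y-flip y_m = 204.47 − y_svg.

Shape 1 is a circle drawn with `<circle>`. Its stroke #008000 means score at S472, F2060. After flipping Y the toolpath is (96.96,72.17) → (86.93,96.40) → (62.70,106.43) → (38.47,96.40) → (28.44,72.17) → (38.47,47.94) → (62.70,37.91) → (86.93,47.94) → (96.96,72.17), returning to the start.

Shape 2 is a circle drawn with `<circle>`. Its stroke #008000 means score at S472, F2060. After flipping Y the toolpath is (100.14,187.53) → (97.96,192.78) → (92.71,194.96) → (87.46,192.78) → (85.28,187.53) → (87.46,182.28) → (92.71,180.10) → (97.96,182.28) → (100.14,187.53), returning to the start.

Shape 3 is a rectangle drawn with `<polygon>`. Its stroke #008000 means score at S472, F2060. After flipping Y the toolpath is (43.80,105.75) → (55.10,105.75) → (55.10,62.76) → (43.80,62.76) → (43.80,105.75), returning to the start.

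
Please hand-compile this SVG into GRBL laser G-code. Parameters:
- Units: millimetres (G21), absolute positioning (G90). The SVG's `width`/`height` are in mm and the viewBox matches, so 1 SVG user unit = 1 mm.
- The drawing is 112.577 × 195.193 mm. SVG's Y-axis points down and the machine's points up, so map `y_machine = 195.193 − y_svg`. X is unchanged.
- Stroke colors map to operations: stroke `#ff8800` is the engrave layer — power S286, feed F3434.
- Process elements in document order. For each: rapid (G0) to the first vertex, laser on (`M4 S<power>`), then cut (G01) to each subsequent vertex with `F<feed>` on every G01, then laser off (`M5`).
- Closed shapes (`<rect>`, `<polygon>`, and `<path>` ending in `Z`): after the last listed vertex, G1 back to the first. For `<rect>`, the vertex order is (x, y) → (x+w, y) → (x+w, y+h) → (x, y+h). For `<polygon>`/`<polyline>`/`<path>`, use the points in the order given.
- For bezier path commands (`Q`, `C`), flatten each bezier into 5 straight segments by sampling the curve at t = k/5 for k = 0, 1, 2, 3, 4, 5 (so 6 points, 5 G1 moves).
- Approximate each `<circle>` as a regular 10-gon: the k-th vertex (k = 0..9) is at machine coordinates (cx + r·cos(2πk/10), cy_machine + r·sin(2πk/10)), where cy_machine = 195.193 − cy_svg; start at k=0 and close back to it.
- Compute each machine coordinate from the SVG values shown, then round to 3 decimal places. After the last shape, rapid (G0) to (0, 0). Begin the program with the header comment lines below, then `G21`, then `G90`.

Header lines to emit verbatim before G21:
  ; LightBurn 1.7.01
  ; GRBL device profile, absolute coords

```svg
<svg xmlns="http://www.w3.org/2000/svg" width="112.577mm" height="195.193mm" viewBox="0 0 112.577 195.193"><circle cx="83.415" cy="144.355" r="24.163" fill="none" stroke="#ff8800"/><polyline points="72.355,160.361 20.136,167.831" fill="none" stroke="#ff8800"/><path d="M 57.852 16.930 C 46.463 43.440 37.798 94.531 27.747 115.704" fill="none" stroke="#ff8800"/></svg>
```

; LightBurn 1.7.01
; GRBL device profile, absolute coords
G21
G90
G0 X107.578 Y50.838
M4 S286
G01 X102.963 Y65.041 F3434
G01 X90.882 Y73.818 F3434
G01 X75.948 Y73.818 F3434
G01 X63.867 Y65.041 F3434
G01 X59.252 Y50.838 F3434
G01 X63.867 Y36.635 F3434
G01 X75.948 Y27.858 F3434
G01 X90.882 Y27.858 F3434
G01 X102.963 Y36.635 F3434
G01 X107.578 Y50.838 F3434
M5
G0 X72.355 Y34.832
M4 S286
G01 X20.136 Y27.362 F3434
M5
G0 X57.852 Y178.263
M4 S286
G01 X51.313 Y159.843 F3434
G01 X45.230 Y138.140 F3434
G01 X39.406 Y115.769 F3434
G01 X33.644 Y95.347 F3434
G01 X27.747 Y79.489 F3434
M5
G0 X0.000 Y0.000

Since the viewBox matches the mm dimensions, user units are millimetres directly. The only transform is the Y-flip y_m = 195.193 − y_svg.

Shape 1 is a circle drawn with `<circle>`. Its stroke #ff8800 means engrave at S286, F3434. After flipping Y the toolpath is (107.578,50.838) → (102.963,65.041) → (90.882,73.818) → (75.948,73.818) → (63.867,65.041) → (59.252,50.838) → (63.867,36.635) → (75.948,27.858) → (90.882,27.858) → (102.963,36.635) → (107.578,50.838), returning to the start.

Shape 2 is a line segment drawn with `<polyline>`. Its stroke #ff8800 means engrave at S286, F3434. After flipping Y the toolpath is (72.355,34.832) → (20.136,27.362).

Shape 3 is a cubic bezier drawn with `<path>`. Its stroke #ff8800 means engrave at S286, F3434. After flipping Y the toolpath is (57.852,178.263) → (51.313,159.843) → (45.230,138.140) → (39.406,115.769) → (33.644,95.347) → (27.747,79.489).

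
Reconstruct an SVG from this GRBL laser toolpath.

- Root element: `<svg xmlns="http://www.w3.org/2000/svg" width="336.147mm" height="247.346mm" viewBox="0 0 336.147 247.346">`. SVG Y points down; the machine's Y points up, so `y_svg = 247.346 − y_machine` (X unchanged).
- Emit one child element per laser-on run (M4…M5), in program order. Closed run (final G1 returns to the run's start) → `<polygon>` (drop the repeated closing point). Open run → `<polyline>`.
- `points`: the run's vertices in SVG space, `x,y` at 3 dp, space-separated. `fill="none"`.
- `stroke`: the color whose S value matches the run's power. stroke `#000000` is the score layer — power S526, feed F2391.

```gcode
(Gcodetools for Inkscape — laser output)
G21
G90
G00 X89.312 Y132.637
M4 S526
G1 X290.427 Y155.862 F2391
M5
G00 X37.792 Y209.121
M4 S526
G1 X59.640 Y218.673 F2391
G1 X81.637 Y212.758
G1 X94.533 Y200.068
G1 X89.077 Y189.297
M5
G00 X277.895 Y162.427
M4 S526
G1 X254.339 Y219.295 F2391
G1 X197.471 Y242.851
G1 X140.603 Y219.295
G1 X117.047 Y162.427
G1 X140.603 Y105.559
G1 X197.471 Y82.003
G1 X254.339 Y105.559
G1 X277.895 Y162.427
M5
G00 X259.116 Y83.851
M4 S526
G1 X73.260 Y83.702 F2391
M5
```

<svg xmlns="http://www.w3.org/2000/svg" width="336.147mm" height="247.346mm" viewBox="0 0 336.147 247.346">
  <polyline points="89.312,114.709 290.427,91.484" fill="none" stroke="#000000"/>
  <polyline points="37.792,38.225 59.640,28.673 81.637,34.588 94.533,47.278 89.077,58.049" fill="none" stroke="#000000"/>
  <polygon points="277.895,84.919 254.339,28.051 197.471,4.495 140.603,28.051 117.047,84.919 140.603,141.787 197.471,165.343 254.339,141.787" fill="none" stroke="#000000"/>
  <polyline points="259.116,163.495 73.260,163.644" fill="none" stroke="#000000"/>
</svg>

y_svg = 247.346 − y_m. Every run uses S526, so all elements get stroke `#000000` (score).

[1] open run; points: 89.312,114.709 290.427,91.484

[2] open run; points: 37.792,38.225 59.640,28.673 81.637,34.588 94.533,47.278 89.077,58.049

[3] closed run; points: 277.895,84.919 254.339,28.051 197.471,4.495 140.603,28.051 117.047,84.919 140.603,141.787 197.471,165.343 254.339,141.787

[4] open run; points: 259.116,163.495 73.260,163.644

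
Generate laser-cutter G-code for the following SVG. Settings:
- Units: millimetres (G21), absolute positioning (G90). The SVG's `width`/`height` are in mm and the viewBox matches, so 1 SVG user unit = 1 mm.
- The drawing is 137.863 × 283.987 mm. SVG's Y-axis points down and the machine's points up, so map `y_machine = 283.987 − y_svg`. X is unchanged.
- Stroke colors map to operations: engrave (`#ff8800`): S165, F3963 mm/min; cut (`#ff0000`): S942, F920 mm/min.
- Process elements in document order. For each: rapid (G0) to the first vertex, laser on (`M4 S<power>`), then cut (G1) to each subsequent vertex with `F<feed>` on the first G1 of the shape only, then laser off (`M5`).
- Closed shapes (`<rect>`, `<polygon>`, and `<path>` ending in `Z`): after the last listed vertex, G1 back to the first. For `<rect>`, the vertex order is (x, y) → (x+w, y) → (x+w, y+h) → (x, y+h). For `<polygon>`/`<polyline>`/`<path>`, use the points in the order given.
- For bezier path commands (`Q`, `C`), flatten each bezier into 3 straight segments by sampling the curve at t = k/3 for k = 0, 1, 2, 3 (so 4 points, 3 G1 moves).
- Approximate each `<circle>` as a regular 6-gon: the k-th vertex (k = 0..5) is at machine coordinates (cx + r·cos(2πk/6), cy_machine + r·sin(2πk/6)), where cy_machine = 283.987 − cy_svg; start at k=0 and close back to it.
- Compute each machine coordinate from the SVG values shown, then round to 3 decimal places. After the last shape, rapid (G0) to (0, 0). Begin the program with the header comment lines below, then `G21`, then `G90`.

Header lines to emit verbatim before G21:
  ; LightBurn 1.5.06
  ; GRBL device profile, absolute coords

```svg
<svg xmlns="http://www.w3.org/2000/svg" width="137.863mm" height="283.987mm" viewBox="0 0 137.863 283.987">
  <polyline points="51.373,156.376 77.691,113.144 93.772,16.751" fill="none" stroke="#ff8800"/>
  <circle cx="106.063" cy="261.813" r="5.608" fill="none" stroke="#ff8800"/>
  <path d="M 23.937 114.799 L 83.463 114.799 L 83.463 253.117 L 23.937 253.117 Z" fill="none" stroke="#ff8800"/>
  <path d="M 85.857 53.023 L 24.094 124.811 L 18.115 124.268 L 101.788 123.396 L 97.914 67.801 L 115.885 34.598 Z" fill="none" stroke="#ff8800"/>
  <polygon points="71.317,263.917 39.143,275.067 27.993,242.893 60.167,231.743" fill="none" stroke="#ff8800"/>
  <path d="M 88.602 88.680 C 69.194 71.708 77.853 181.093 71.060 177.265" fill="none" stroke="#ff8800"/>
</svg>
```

viewBox `0 0 137.863 283.987` with mm width/height → 1 unit = 1 mm. Flip: y_m = 283.987 − y_svg.

**Shape 1** — `<polyline>` open polyline, stroke `#ff8800` → engrave (S165, F3963). Machine vertices: (51.373,127.611) → (77.691,170.843) → (93.772,267.236). Open path.

**Shape 2** — `<circle>` circle, stroke `#ff8800` → engrave (S165, F3963). Machine vertices: (111.671,22.174) → (108.867,27.031) → (103.259,27.031) → (100.455,22.174) → (103.259,17.317) → (108.867,17.317) → (111.671,22.174). Closed: final G1 returns to the first vertex.

**Shape 3** — `<path>` rectangle, stroke `#ff8800` → engrave (S165, F3963). Machine vertices: (23.937,169.188) → (83.463,169.188) → (83.463,30.870) → (23.937,30.870) → (23.937,169.188). Closed: final G1 returns to the first vertex.

**Shape 4** — `<path>` closed polygon, stroke `#ff8800` → engrave (S165, F3963). Machine vertices: (85.857,230.964) → (24.094,159.176) → (18.115,159.719) → (101.788,160.591) → (97.914,216.186) → (115.885,249.389) → (85.857,230.964). Closed: final G1 returns to the first vertex.

**Shape 5** — `<polygon>` regular polygon, stroke `#ff8800` → engrave (S165, F3963). Machine vertices: (71.317,20.070) → (39.143,8.920) → (27.993,41.094) → (60.167,52.244) → (71.317,20.070). Closed: final G1 returns to the first vertex.

**Shape 6** — `<path>` cubic bezier, stroke `#ff8800` → engrave (S165, F3963). Control points (SVG): P0=(88.602,88.680), P1=(69.194,71.708), P2=(77.853,181.093), P3=(71.060,177.265); sampled at t=k/3. Machine vertices: (88.602,195.307) → (76.938,179.033) → (74.314,131.759) → (71.060,106.722). Open path.

; LightBurn 1.5.06
; GRBL device profile, absolute coords
G21
G90
G0 X51.373 Y127.611
M4 S165
G1 X77.691 Y170.843 F3963
G1 X93.772 Y267.236
M5
G0 X111.671 Y22.174
M4 S165
G1 X108.867 Y27.031 F3963
G1 X103.259 Y27.031
G1 X100.455 Y22.174
G1 X103.259 Y17.317
G1 X108.867 Y17.317
G1 X111.671 Y22.174
M5
G0 X23.937 Y169.188
M4 S165
G1 X83.463 Y169.188 F3963
G1 X83.463 Y30.870
G1 X23.937 Y30.870
G1 X23.937 Y169.188
M5
G0 X85.857 Y230.964
M4 S165
G1 X24.094 Y159.176 F3963
G1 X18.115 Y159.719
G1 X101.788 Y160.591
G1 X97.914 Y216.186
G1 X115.885 Y249.389
G1 X85.857 Y230.964
M5
G0 X71.317 Y20.070
M4 S165
G1 X39.143 Y8.920 F3963
G1 X27.993 Y41.094
G1 X60.167 Y52.244
G1 X71.317 Y20.070
M5
G0 X88.602 Y195.307
M4 S165
G1 X76.938 Y179.033 F3963
G1 X74.314 Y131.759
G1 X71.060 Y106.722
M5
G0 X0.000 Y0.000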